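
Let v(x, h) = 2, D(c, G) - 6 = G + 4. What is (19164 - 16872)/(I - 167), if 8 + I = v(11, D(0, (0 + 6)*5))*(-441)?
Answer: -2292/1057 ≈ -2.1684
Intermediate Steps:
D(c, G) = 10 + G (D(c, G) = 6 + (G + 4) = 6 + (4 + G) = 10 + G)
I = -890 (I = -8 + 2*(-441) = -8 - 882 = -890)
(19164 - 16872)/(I - 167) = (19164 - 16872)/(-890 - 167) = 2292/(-1057) = 2292*(-1/1057) = -2292/1057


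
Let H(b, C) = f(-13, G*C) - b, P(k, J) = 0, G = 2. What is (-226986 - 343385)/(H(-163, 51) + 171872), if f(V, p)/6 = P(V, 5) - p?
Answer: -570371/171423 ≈ -3.3273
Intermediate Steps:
f(V, p) = -6*p (f(V, p) = 6*(0 - p) = 6*(-p) = -6*p)
H(b, C) = -b - 12*C (H(b, C) = -12*C - b = -b - 12*C)
(-226986 - 343385)/(H(-163, 51) + 171872) = (-226986 - 343385)/((-1*(-163) - 12*51) + 171872) = -570371/((163 - 612) + 171872) = -570371/(-449 + 171872) = -570371/171423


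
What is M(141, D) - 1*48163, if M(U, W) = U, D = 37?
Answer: -48022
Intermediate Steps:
M(141, D) - 1*48163 = 141 - 1*48163 = 141 - 48163 = -48022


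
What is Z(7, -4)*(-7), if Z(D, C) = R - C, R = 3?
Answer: -49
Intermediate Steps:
Z(D, C) = 3 - C
Z(7, -4)*(-7) = (3 - 1*(-4))*(-7) = (3 + 4)*(-7) = 7*(-7) = -49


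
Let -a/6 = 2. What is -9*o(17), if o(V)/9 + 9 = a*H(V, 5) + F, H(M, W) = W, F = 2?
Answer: 5427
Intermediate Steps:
a = -12 (a = -6*2 = -12)
o(V) = -603 (o(V) = -81 + 9*(-12*5 + 2) = -81 + 9*(-60 + 2) = -81 + 9*(-58) = -81 - 522 = -603)
-9*o(17) = -9*(-603) = 5427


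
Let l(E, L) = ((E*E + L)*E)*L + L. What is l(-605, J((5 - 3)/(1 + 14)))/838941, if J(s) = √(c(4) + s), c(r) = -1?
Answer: 1573/2516823 - 221445124*I*√195/12584115 ≈ 0.00062499 - 245.73*I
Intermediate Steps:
J(s) = √(-1 + s)
l(E, L) = L + E*L*(L + E²) (l(E, L) = ((E² + L)*E)*L + L = ((L + E²)*E)*L + L = (E*(L + E²))*L + L = E*L*(L + E²) + L = L + E*L*(L + E²))
l(-605, J((5 - 3)/(1 + 14)))/838941 = (√(-1 + (5 - 3)/(1 + 14))*(1 + (-605)³ - 605*√(-1 + (5 - 3)/(1 + 14))))/838941 = (√(-1 + 2/15)*(1 - 221445125 - 605*√(-1 + 2/15)))*(1/838941) = (√(-13/15)*(1 - 221445125 - 121*I*√195/3))*(1/838941) = ((I*√195/15)*(1 - 221445125 - 121*I*√195/3))*(1/838941) = ((I*√195/15)*(-221445124 - 121*I*√195/3))*(1/838941) = (I*√195*(-221445124 - 121*I*√195/3)/15)*(1/838941) = I*√195*(-221445124 - 121*I*√195/3)/12584115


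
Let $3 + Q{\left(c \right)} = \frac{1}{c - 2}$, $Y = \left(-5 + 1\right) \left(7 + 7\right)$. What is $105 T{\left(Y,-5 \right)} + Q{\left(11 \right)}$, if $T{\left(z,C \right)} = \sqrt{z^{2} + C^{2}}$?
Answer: $- \frac{26}{9} + 105 \sqrt{3161} \approx 5900.5$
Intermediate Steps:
$Y = -56$ ($Y = \left(-4\right) 14 = -56$)
$Q{\left(c \right)} = -3 + \frac{1}{-2 + c}$ ($Q{\left(c \right)} = -3 + \frac{1}{c - 2} = -3 + \frac{1}{-2 + c}$)
$T{\left(z,C \right)} = \sqrt{C^{2} + z^{2}}$
$105 T{\left(Y,-5 \right)} + Q{\left(11 \right)} = 105 \sqrt{\left(-5\right)^{2} + \left(-56\right)^{2}} + \frac{7 - 33}{-2 + 11} = 105 \sqrt{25 + 3136} + \frac{7 - 33}{9} = 105 \sqrt{3161} + \frac{1}{9} \left(-26\right) = 105 \sqrt{3161} - \frac{26}{9} = - \frac{26}{9} + 105 \sqrt{3161}$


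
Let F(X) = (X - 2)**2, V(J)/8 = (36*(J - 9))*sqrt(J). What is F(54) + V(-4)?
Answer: 2704 - 7488*I ≈ 2704.0 - 7488.0*I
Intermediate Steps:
V(J) = 8*sqrt(J)*(-324 + 36*J) (V(J) = 8*((36*(J - 9))*sqrt(J)) = 8*((36*(-9 + J))*sqrt(J)) = 8*((-324 + 36*J)*sqrt(J)) = 8*(sqrt(J)*(-324 + 36*J)) = 8*sqrt(J)*(-324 + 36*J))
F(X) = (-2 + X)**2
F(54) + V(-4) = (-2 + 54)**2 + 288*sqrt(-4)*(-9 - 4) = 52**2 + 288*(2*I)*(-13) = 2704 - 7488*I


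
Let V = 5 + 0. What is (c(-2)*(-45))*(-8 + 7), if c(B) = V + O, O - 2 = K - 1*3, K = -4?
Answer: 0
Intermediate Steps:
V = 5
O = -5 (O = 2 + (-4 - 1*3) = 2 + (-4 - 3) = 2 - 7 = -5)
c(B) = 0 (c(B) = 5 - 5 = 0)
(c(-2)*(-45))*(-8 + 7) = (0*(-45))*(-8 + 7) = 0*(-1) = 0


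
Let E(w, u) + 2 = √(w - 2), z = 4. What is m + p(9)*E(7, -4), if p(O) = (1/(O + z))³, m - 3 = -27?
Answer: -52730/2197 + √5/2197 ≈ -24.000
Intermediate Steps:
m = -24 (m = 3 - 27 = -24)
E(w, u) = -2 + √(-2 + w) (E(w, u) = -2 + √(w - 2) = -2 + √(-2 + w))
p(O) = (4 + O)⁻³ (p(O) = (1/(O + 4))³ = (1/(4 + O))³ = (4 + O)⁻³)
m + p(9)*E(7, -4) = -24 + (-2 + √(-2 + 7))/(4 + 9)³ = -24 + (-2 + √5)/13³ = -24 + (-2 + √5)/2197 = -24 + (-2/2197 + √5/2197) = -52730/2197 + √5/2197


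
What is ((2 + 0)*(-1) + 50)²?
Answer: 2304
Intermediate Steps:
((2 + 0)*(-1) + 50)² = (2*(-1) + 50)² = (-2 + 50)² = 48² = 2304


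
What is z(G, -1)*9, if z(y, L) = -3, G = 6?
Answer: -27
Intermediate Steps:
z(G, -1)*9 = -3*9 = -27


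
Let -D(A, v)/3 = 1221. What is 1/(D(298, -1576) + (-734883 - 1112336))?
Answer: -1/1850882 ≈ -5.4028e-7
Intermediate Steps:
D(A, v) = -3663 (D(A, v) = -3*1221 = -3663)
1/(D(298, -1576) + (-734883 - 1112336)) = 1/(-3663 + (-734883 - 1112336)) = 1/(-3663 - 1847219) = 1/(-1850882) = -1/1850882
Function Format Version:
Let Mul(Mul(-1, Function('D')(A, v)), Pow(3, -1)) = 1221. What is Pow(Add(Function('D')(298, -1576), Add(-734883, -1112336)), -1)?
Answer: Rational(-1, 1850882) ≈ -5.4028e-7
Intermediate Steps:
Function('D')(A, v) = -3663 (Function('D')(A, v) = Mul(-3, 1221) = -3663)
Pow(Add(Function('D')(298, -1576), Add(-734883, -1112336)), -1) = Pow(Add(-3663, Add(-734883, -1112336)), -1) = Pow(Add(-3663, -1847219), -1) = Pow(-1850882, -1) = Rational(-1, 1850882)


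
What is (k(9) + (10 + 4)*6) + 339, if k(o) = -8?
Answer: 415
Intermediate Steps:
(k(9) + (10 + 4)*6) + 339 = (-8 + (10 + 4)*6) + 339 = (-8 + 14*6) + 339 = (-8 + 84) + 339 = 76 + 339 = 415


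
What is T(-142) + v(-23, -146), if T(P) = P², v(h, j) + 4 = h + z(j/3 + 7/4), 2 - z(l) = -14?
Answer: 20153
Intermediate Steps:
z(l) = 16 (z(l) = 2 - 1*(-14) = 2 + 14 = 16)
v(h, j) = 12 + h (v(h, j) = -4 + (h + 16) = -4 + (16 + h) = 12 + h)
T(-142) + v(-23, -146) = (-142)² + (12 - 23) = 20164 - 11 = 20153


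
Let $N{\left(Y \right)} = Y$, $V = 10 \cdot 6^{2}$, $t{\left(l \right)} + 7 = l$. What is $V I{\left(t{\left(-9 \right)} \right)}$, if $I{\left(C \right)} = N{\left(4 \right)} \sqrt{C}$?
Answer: $5760 i \approx 5760.0 i$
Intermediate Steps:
$t{\left(l \right)} = -7 + l$
$V = 360$ ($V = 10 \cdot 36 = 360$)
$I{\left(C \right)} = 4 \sqrt{C}$
$V I{\left(t{\left(-9 \right)} \right)} = 360 \cdot 4 \sqrt{-7 - 9} = 360 \cdot 4 \sqrt{-16} = 360 \cdot 4 \cdot 4 i = 360 \cdot 16 i = 5760 i$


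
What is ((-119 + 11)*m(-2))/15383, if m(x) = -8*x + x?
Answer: -1512/15383 ≈ -0.098290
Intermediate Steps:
m(x) = -7*x
((-119 + 11)*m(-2))/15383 = ((-119 + 11)*(-7*(-2)))/15383 = -108*14*(1/15383) = -1512*1/15383 = -1512/15383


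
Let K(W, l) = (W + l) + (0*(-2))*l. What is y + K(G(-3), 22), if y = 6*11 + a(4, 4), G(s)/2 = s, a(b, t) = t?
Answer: 86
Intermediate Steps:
G(s) = 2*s
K(W, l) = W + l (K(W, l) = (W + l) + 0*l = (W + l) + 0 = W + l)
y = 70 (y = 6*11 + 4 = 66 + 4 = 70)
y + K(G(-3), 22) = 70 + (2*(-3) + 22) = 70 + (-6 + 22) = 70 + 16 = 86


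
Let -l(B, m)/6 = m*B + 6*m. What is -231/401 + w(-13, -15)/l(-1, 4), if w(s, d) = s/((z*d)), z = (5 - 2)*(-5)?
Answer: -6231787/10827000 ≈ -0.57558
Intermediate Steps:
z = -15 (z = 3*(-5) = -15)
l(B, m) = -36*m - 6*B*m (l(B, m) = -6*(m*B + 6*m) = -6*(B*m + 6*m) = -6*(6*m + B*m) = -36*m - 6*B*m)
w(s, d) = -s/(15*d) (w(s, d) = s/((-15*d)) = s*(-1/(15*d)) = -s/(15*d))
-231/401 + w(-13, -15)/l(-1, 4) = -231/401 + (-1/15*(-13)/(-15))/((-6*4*(6 - 1))) = -231*1/401 + (-1/15*(-13)*(-1/15))/((-6*4*5)) = -231/401 - 13/225/(-120) = -231/401 - 13/225*(-1/120) = -231/401 + 13/27000 = -6231787/10827000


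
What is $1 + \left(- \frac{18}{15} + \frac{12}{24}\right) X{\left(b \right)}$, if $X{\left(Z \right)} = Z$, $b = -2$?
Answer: $\frac{12}{5} \approx 2.4$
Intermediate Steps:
$1 + \left(- \frac{18}{15} + \frac{12}{24}\right) X{\left(b \right)} = 1 + \left(- \frac{18}{15} + \frac{12}{24}\right) \left(-2\right) = 1 + \left(\left(-18\right) \frac{1}{15} + 12 \cdot \frac{1}{24}\right) \left(-2\right) = 1 + \left(- \frac{6}{5} + \frac{1}{2}\right) \left(-2\right) = 1 - - \frac{7}{5} = 1 + \frac{7}{5} = \frac{12}{5}$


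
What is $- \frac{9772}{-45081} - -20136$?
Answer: $\frac{907760788}{45081} \approx 20136.0$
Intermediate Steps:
$- \frac{9772}{-45081} - -20136 = \left(-9772\right) \left(- \frac{1}{45081}\right) + 20136 = \frac{9772}{45081} + 20136 = \frac{907760788}{45081}$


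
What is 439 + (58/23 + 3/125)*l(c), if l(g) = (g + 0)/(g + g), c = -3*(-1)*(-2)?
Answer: 2531569/5750 ≈ 440.27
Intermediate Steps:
c = -6 (c = 3*(-2) = -6)
l(g) = 1/2 (l(g) = g/((2*g)) = g*(1/(2*g)) = 1/2)
439 + (58/23 + 3/125)*l(c) = 439 + (58/23 + 3/125)*(1/2) = 439 + (7319/2875)*(1/2) = 439 + 7319/5750 = 2531569/5750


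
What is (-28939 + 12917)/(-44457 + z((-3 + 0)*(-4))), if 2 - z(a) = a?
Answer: 16022/44467 ≈ 0.36031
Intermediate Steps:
z(a) = 2 - a
(-28939 + 12917)/(-44457 + z((-3 + 0)*(-4))) = (-28939 + 12917)/(-44457 + (2 - (-3 + 0)*(-4))) = -16022/(-44457 + (2 - (-3)*(-4))) = -16022/(-44457 + (2 - 1*12)) = -16022/(-44457 + (2 - 12)) = -16022/(-44457 - 10) = -16022/(-44467) = -16022*(-1/44467) = 16022/44467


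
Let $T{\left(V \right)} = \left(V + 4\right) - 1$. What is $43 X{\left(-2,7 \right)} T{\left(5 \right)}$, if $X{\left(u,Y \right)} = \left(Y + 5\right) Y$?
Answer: $28896$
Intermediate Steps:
$X{\left(u,Y \right)} = Y \left(5 + Y\right)$ ($X{\left(u,Y \right)} = \left(5 + Y\right) Y = Y \left(5 + Y\right)$)
$T{\left(V \right)} = 3 + V$ ($T{\left(V \right)} = \left(4 + V\right) - 1 = 3 + V$)
$43 X{\left(-2,7 \right)} T{\left(5 \right)} = 43 \cdot 7 \left(5 + 7\right) \left(3 + 5\right) = 43 \cdot 7 \cdot 12 \cdot 8 = 43 \cdot 84 \cdot 8 = 3612 \cdot 8 = 28896$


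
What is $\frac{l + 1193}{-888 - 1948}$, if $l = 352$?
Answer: $- \frac{1545}{2836} \approx -0.54478$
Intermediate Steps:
$\frac{l + 1193}{-888 - 1948} = \frac{352 + 1193}{-888 - 1948} = \frac{1545}{-2836} = 1545 \left(- \frac{1}{2836}\right) = - \frac{1545}{2836}$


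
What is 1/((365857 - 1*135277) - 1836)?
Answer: 1/228744 ≈ 4.3717e-6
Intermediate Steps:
1/((365857 - 1*135277) - 1836) = 1/((365857 - 135277) - 1836) = 1/(230580 - 1836) = 1/228744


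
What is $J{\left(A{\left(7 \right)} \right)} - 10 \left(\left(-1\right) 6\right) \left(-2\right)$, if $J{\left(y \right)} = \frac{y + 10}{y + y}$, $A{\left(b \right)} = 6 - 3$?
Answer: $- \frac{707}{6} \approx -117.83$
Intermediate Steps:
$A{\left(b \right)} = 3$
$J{\left(y \right)} = \frac{10 + y}{2 y}$
$J{\left(A{\left(7 \right)} \right)} - 10 \left(\left(-1\right) 6\right) \left(-2\right) = \frac{10 + 3}{2 \cdot 3} - 10 \left(\left(-1\right) 6\right) \left(-2\right) = \frac{1}{2} \cdot \frac{1}{3} \cdot 13 - 10 \left(-6\right) \left(-2\right) = \frac{13}{6} - \left(-60\right) \left(-2\right) = \frac{13}{6} - 120 = - \frac{707}{6}$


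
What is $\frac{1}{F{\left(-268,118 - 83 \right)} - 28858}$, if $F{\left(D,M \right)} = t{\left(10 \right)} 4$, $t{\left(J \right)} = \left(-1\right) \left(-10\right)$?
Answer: $- \frac{1}{28818} \approx -3.4701 \cdot 10^{-5}$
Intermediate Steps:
$t{\left(J \right)} = 10$
$F{\left(D,M \right)} = 40$ ($F{\left(D,M \right)} = 10 \cdot 4 = 40$)
$\frac{1}{F{\left(-268,118 - 83 \right)} - 28858} = \frac{1}{40 - 28858} = \frac{1}{-28818} = - \frac{1}{28818}$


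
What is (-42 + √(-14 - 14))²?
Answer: 1736 - 168*I*√7 ≈ 1736.0 - 444.49*I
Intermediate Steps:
(-42 + √(-14 - 14))² = (-42 + √(-28))² = (-42 + 2*I*√7)²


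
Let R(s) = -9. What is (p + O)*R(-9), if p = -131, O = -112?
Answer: 2187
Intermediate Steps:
(p + O)*R(-9) = (-131 - 112)*(-9) = -243*(-9) = 2187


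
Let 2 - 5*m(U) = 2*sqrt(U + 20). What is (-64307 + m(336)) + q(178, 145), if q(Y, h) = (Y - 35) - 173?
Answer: -321683/5 - 4*sqrt(89)/5 ≈ -64344.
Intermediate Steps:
q(Y, h) = -208 + Y (q(Y, h) = (-35 + Y) - 173 = -208 + Y)
m(U) = 2/5 - 2*sqrt(20 + U)/5 (m(U) = 2/5 - 2*sqrt(U + 20)/5 = 2/5 - 2*sqrt(20 + U)/5)
(-64307 + m(336)) + q(178, 145) = (-64307 + (2/5 - 2*sqrt(20 + 336)/5)) + (-208 + 178) = (-64307 + (2/5 - 4*sqrt(89)/5)) - 30 = (-321533/5 - 4*sqrt(89)/5) - 30 = -321683/5 - 4*sqrt(89)/5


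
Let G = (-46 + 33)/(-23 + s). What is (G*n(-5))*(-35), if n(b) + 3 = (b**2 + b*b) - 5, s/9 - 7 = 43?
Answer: 2730/61 ≈ 44.754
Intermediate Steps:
s = 450 (s = 63 + 9*43 = 63 + 387 = 450)
n(b) = -8 + 2*b**2 (n(b) = -3 + ((b**2 + b*b) - 5) = -3 + ((b**2 + b**2) - 5) = -3 + (2*b**2 - 5) = -3 + (-5 + 2*b**2) = -8 + 2*b**2)
G = -13/427 (G = (-46 + 33)/(-23 + 450) = -13/427 ≈ -0.030445)
(G*n(-5))*(-35) = -13*(-8 + 2*(-5)**2)/427*(-35) = -13*(-8 + 2*25)/427*(-35) = -13*(-8 + 50)/427*(-35) = -13/427*42*(-35) = -78/61*(-35) = 2730/61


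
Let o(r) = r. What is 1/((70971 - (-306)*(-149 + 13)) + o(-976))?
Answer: 1/28379 ≈ 3.5237e-5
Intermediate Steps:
1/((70971 - (-306)*(-149 + 13)) + o(-976)) = 1/((70971 - (-306)*(-149 + 13)) - 976) = 1/((70971 - (-306)*(-136)) - 976) = 1/((70971 - 1*41616) - 976) = 1/((70971 - 41616) - 976) = 1/(29355 - 976) = 1/28379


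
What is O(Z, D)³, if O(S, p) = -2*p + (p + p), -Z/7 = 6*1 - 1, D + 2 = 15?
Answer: 0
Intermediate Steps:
D = 13 (D = -2 + 15 = 13)
Z = -35 (Z = -7*(6*1 - 1) = -7*(6 - 1) = -7*5 = -35)
O(S, p) = 0 (O(S, p) = -2*p + 2*p = 0)
O(Z, D)³ = 0³ = 0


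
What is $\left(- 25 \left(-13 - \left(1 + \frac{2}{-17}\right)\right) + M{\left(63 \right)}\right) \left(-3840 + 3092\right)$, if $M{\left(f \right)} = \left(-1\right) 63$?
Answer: $-212476$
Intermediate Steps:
$M{\left(f \right)} = -63$
$\left(- 25 \left(-13 - \left(1 + \frac{2}{-17}\right)\right) + M{\left(63 \right)}\right) \left(-3840 + 3092\right) = \left(- 25 \left(-13 - \left(1 + \frac{2}{-17}\right)\right) - 63\right) \left(-3840 + 3092\right) = \left(- 25 \left(-13 - \left(1 + 2 \left(- \frac{1}{17}\right)\right)\right) - 63\right) \left(-748\right) = \left(- 25 \left(-13 - \frac{15}{17}\right) - 63\right) \left(-748\right) = \left(\left(-25\right) \left(- \frac{236}{17}\right) - 63\right) \left(-748\right) = \left(\frac{5900}{17} - 63\right) \left(-748\right) = \frac{4829}{17} \left(-748\right) = -212476$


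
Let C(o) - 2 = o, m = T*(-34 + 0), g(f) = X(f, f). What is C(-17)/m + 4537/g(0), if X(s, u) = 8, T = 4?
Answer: 9643/17 ≈ 567.24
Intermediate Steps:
g(f) = 8
m = -136 (m = 4*(-34 + 0) = 4*(-34) = -136)
C(o) = 2 + o
C(-17)/m + 4537/g(0) = (2 - 17)/(-136) + 4537/8 = -15*(-1/136) + 4537*(1/8) = 15/136 + 4537/8 = 9643/17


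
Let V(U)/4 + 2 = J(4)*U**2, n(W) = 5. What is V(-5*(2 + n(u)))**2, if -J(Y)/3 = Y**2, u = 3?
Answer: 55322803264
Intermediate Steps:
J(Y) = -3*Y**2
V(U) = -8 - 192*U**2 (V(U) = -8 + 4*((-3*4**2)*U**2) = -8 + 4*((-3*16)*U**2) = -8 + 4*(-48*U**2) = -8 - 192*U**2)
V(-5*(2 + n(u)))**2 = (-8 - 192*25*(2 + 5)**2)**2 = (-8 - 192*(-5*7)**2)**2 = (-8 - 192*(-35)**2)**2 = (-8 - 192*1225)**2 = (-8 - 235200)**2 = (-235208)**2 = 55322803264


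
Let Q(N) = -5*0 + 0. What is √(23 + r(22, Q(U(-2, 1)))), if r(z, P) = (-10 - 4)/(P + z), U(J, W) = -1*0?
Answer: √2706/11 ≈ 4.7290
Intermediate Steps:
U(J, W) = 0
Q(N) = 0 (Q(N) = 0 + 0 = 0)
r(z, P) = -14/(P + z)
√(23 + r(22, Q(U(-2, 1)))) = √(23 - 14/(0 + 22)) = √(23 - 14/22) = √(23 - 14*1/22) = √(23 - 7/11) = √(246/11) = √2706/11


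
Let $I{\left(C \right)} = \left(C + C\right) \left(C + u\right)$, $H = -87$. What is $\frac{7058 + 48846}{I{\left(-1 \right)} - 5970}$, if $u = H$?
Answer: $- \frac{27952}{2897} \approx -9.6486$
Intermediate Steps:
$u = -87$
$I{\left(C \right)} = 2 C \left(-87 + C\right)$ ($I{\left(C \right)} = \left(C + C\right) \left(C - 87\right) = 2 C \left(-87 + C\right)$)
$\frac{7058 + 48846}{I{\left(-1 \right)} - 5970} = \frac{7058 + 48846}{2 \left(-1\right) \left(-87 - 1\right) - 5970} = \frac{55904}{2 \left(-1\right) \left(-88\right) - 5970} = \frac{55904}{176 - 5970} = \frac{55904}{-5794} = 55904 \left(- \frac{1}{5794}\right) = - \frac{27952}{2897}$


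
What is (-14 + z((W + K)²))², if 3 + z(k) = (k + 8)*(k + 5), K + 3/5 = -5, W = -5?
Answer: 77753261763961/390625 ≈ 1.9905e+8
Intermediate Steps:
K = -28/5 (K = -⅗ - 5 = -28/5 ≈ -5.6000)
z(k) = -3 + (5 + k)*(8 + k) (z(k) = -3 + (k + 8)*(k + 5) = -3 + (8 + k)*(5 + k) = -3 + (5 + k)*(8 + k))
(-14 + z((W + K)²))² = (-14 + (37 + ((-5 - 28/5)²)² + 13*(-5 - 28/5)²))² = (-14 + (37 + ((-53/5)²)² + 13*(-53/5)²))² = (-14 + (37 + (2809/25)² + 13*(2809/25)))² = (-14 + (37 + 7890481/625 + 36517/25))² = (-14 + 8826531/625)² = (8817781/625)² = 77753261763961/390625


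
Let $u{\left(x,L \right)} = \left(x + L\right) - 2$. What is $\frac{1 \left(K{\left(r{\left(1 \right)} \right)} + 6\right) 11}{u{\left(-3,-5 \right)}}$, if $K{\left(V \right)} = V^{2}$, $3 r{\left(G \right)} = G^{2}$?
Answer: $- \frac{121}{18} \approx -6.7222$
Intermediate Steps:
$r{\left(G \right)} = \frac{G^{2}}{3}$
$u{\left(x,L \right)} = -2 + L + x$ ($u{\left(x,L \right)} = \left(L + x\right) - 2 = -2 + L + x$)
$\frac{1 \left(K{\left(r{\left(1 \right)} \right)} + 6\right) 11}{u{\left(-3,-5 \right)}} = \frac{1 \left(\left(\frac{1^{2}}{3}\right)^{2} + 6\right) 11}{-2 - 5 - 3} = \frac{1 \left(\left(\frac{1}{3} \cdot 1\right)^{2} + 6\right) 11}{-10} = 1 \left(\left(\frac{1}{3}\right)^{2} + 6\right) 11 \left(- \frac{1}{10}\right) = 1 \left(\frac{1}{9} + 6\right) 11 \left(- \frac{1}{10}\right) = 1 \cdot \frac{55}{9} \cdot 11 \left(- \frac{1}{10}\right) = \frac{55}{9} \cdot 11 \left(- \frac{1}{10}\right) = \frac{605}{9} \left(- \frac{1}{10}\right) = - \frac{121}{18}$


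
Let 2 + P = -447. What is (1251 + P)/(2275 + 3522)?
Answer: 802/5797 ≈ 0.13835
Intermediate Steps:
P = -449 (P = -2 - 447 = -449)
(1251 + P)/(2275 + 3522) = (1251 - 449)/(2275 + 3522) = 802/5797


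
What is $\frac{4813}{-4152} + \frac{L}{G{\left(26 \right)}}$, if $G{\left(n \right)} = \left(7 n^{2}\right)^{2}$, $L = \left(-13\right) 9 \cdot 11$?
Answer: $- \frac{1036319159}{893950512} \approx -1.1593$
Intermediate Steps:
$L = -1287$ ($L = \left(-117\right) 11 = -1287$)
$G{\left(n \right)} = 49 n^{4}$
$\frac{4813}{-4152} + \frac{L}{G{\left(26 \right)}} = \frac{4813}{-4152} - \frac{1287}{49 \cdot 26^{4}} = 4813 \left(- \frac{1}{4152}\right) - \frac{1287}{49 \cdot 456976} = - \frac{4813}{4152} - \frac{1287}{22391824} = - \frac{4813}{4152} - \frac{99}{1722448} = - \frac{1036319159}{893950512}$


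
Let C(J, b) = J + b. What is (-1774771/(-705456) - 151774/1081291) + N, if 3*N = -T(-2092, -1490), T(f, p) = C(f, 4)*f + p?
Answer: -1110285232496068175/762803223696 ≈ -1.4555e+6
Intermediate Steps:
T(f, p) = p + f*(4 + f) (T(f, p) = (f + 4)*f + p = (4 + f)*f + p = f*(4 + f) + p = p + f*(4 + f))
N = -4366606/3 (N = (-(-1490 - 2092*(4 - 2092)))/3 = (-(-1490 - 2092*(-2088)))/3 = (-(-1490 + 4368096))/3 = (-1*4366606)/3 = (1/3)*(-4366606) = -4366606/3 ≈ -1.4555e+6)
(-1774771/(-705456) - 151774/1081291) + N = (-1774771/(-705456) - 151774/1081291) - 4366606/3 = (-1774771*(-1/705456) - 151774*1/1081291) - 4366606/3 = (1774771/705456 - 151774/1081291) - 4366606/3 = 1811974030417/762803223696 - 4366606/3 = -1110285232496068175/762803223696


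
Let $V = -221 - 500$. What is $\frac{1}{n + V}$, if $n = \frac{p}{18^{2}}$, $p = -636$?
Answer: $- \frac{27}{19520} \approx -0.0013832$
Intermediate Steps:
$V = -721$
$n = - \frac{53}{27}$ ($n = - \frac{636}{18^{2}} = - \frac{636}{324} = \left(-636\right) \frac{1}{324} = - \frac{53}{27} \approx -1.963$)
$\frac{1}{n + V} = \frac{1}{- \frac{53}{27} - 721} = \frac{1}{- \frac{19520}{27}} = - \frac{27}{19520}$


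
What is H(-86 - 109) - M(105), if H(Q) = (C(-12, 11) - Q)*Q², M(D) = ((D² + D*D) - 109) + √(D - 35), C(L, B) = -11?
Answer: 6974659 - √70 ≈ 6.9746e+6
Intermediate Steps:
M(D) = -109 + √(-35 + D) + 2*D² (M(D) = ((D² + D²) - 109) + √(-35 + D) = (2*D² - 109) + √(-35 + D) = (-109 + 2*D²) + √(-35 + D) = -109 + √(-35 + D) + 2*D²)
H(Q) = Q²*(-11 - Q) (H(Q) = (-11 - Q)*Q² = Q²*(-11 - Q))
H(-86 - 109) - M(105) = (-86 - 109)²*(-11 - (-86 - 109)) - (-109 + √(-35 + 105) + 2*105²) = (-195)²*(-11 - 1*(-195)) - (-109 + √70 + 2*11025) = 38025*(-11 + 195) - (-109 + √70 + 22050) = 38025*184 - (21941 + √70) = 6996600 + (-21941 - √70) = 6974659 - √70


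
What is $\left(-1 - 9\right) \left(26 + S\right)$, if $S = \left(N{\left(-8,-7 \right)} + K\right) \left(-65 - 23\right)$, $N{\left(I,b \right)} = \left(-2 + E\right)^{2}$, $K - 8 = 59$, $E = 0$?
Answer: $62220$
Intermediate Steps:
$K = 67$ ($K = 8 + 59 = 67$)
$N{\left(I,b \right)} = 4$ ($N{\left(I,b \right)} = \left(-2 + 0\right)^{2} = \left(-2\right)^{2} = 4$)
$S = -6248$ ($S = \left(4 + 67\right) \left(-65 - 23\right) = 71 \left(-88\right) = -6248$)
$\left(-1 - 9\right) \left(26 + S\right) = \left(-1 - 9\right) \left(26 - 6248\right) = \left(-1 - 9\right) \left(-6222\right) = \left(-10\right) \left(-6222\right) = 62220$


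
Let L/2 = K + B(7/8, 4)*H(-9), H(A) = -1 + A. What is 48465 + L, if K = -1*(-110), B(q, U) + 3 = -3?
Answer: 48805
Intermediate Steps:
B(q, U) = -6 (B(q, U) = -3 - 3 = -6)
K = 110
L = 340 (L = 2*(110 - 6*(-1 - 9)) = 2*(110 - 6*(-10)) = 2*(110 + 60) = 2*170 = 340)
48465 + L = 48465 + 340 = 48805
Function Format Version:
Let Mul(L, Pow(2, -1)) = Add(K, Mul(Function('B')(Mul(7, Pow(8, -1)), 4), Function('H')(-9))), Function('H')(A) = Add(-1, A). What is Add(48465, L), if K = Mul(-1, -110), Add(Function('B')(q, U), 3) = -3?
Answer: 48805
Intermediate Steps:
Function('B')(q, U) = -6 (Function('B')(q, U) = Add(-3, -3) = -6)
K = 110
L = 340 (L = Mul(2, Add(110, Mul(-6, Add(-1, -9)))) = Mul(2, Add(110, Mul(-6, -10))) = Mul(2, Add(110, 60)) = Mul(2, 170) = 340)
Add(48465, L) = Add(48465, 340) = 48805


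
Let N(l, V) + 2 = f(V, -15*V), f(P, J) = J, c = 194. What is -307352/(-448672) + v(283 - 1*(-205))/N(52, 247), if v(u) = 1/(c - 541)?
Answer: 49419529935/72142475636 ≈ 0.68503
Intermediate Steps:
N(l, V) = -2 - 15*V
v(u) = -1/347 (v(u) = 1/(194 - 541) = 1/(-347) = -1/347)
-307352/(-448672) + v(283 - 1*(-205))/N(52, 247) = -307352/(-448672) - 1/(347*(-2 - 15*247)) = -307352*(-1/448672) - 1/(347*(-2 - 3705)) = 38419/56084 - 1/347/(-3707) = 38419/56084 - 1/347*(-1/3707) = 38419/56084 + 1/1286329 = 49419529935/72142475636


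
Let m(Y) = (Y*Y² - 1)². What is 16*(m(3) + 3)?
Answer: 10864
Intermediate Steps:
m(Y) = (-1 + Y³)² (m(Y) = (Y³ - 1)² = (-1 + Y³)²)
16*(m(3) + 3) = 16*((-1 + 3³)² + 3) = 16*((-1 + 27)² + 3) = 16*(26² + 3) = 16*(676 + 3) = 16*679 = 10864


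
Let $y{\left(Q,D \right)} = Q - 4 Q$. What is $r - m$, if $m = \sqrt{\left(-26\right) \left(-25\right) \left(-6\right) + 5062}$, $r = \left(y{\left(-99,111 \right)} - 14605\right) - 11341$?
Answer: $-25649 - \sqrt{1162} \approx -25683.0$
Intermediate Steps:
$y{\left(Q,D \right)} = - 3 Q$
$r = -25649$ ($r = \left(\left(-3\right) \left(-99\right) - 14605\right) - 11341 = \left(297 - 14605\right) - 11341 = -14308 - 11341 = -25649$)
$m = \sqrt{1162}$ ($m = \sqrt{650 \left(-6\right) + 5062} = \sqrt{-3900 + 5062} = \sqrt{1162} \approx 34.088$)
$r - m = -25649 - \sqrt{1162}$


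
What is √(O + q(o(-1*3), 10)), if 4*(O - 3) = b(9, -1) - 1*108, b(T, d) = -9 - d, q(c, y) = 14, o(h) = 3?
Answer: 2*I*√3 ≈ 3.4641*I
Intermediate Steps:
O = -26 (O = 3 + ((-9 - 1*(-1)) - 1*108)/4 = 3 + ((-9 + 1) - 108)/4 = 3 + (-8 - 108)/4 = 3 + (¼)*(-116) = 3 - 29 = -26)
√(O + q(o(-1*3), 10)) = √(-26 + 14) = √(-12) = 2*I*√3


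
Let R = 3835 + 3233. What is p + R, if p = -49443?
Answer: -42375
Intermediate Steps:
R = 7068
p + R = -49443 + 7068 = -42375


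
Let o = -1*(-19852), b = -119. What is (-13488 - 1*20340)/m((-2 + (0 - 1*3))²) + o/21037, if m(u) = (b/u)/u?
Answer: 444777134888/2503403 ≈ 1.7767e+5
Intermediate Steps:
m(u) = -119/u² (m(u) = (-119/u)/u = -119/u²)
o = 19852
(-13488 - 1*20340)/m((-2 + (0 - 1*3))²) + o/21037 = (-13488 - 1*20340)/((-119/(-2 + (0 - 1*3))⁴)) + 19852/21037 = (-13488 - 20340)/((-119/(-2 + (0 - 3))⁴)) + 19852*(1/21037) = -33828*(-(-2 - 3)⁴/119) + 19852/21037 = -33828/((-119/((-5)²)²)) + 19852/21037 = -33828/((-119/25²)) + 19852/21037 = -33828/((-119*1/625)) + 19852/21037 = -33828/(-119/625) + 19852/21037 = -33828*(-625/119) + 19852/21037 = 21142500/119 + 19852/21037 = 444777134888/2503403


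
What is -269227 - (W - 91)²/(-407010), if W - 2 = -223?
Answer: -18262997321/67835 ≈ -2.6923e+5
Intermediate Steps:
W = -221 (W = 2 - 223 = -221)
-269227 - (W - 91)²/(-407010) = -269227 - (-221 - 91)²/(-407010) = -269227 - (-312)²*(-1)/407010 = -269227 - 97344*(-1)/407010 = -269227 - 1*(-16224/67835) = -269227 + 16224/67835 = -18262997321/67835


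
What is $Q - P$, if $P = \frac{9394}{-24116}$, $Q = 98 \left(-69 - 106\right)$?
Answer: $- \frac{206790003}{12058} \approx -17150.0$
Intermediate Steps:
$Q = -17150$ ($Q = 98 \left(-175\right) = -17150$)
$P = - \frac{4697}{12058}$ ($P = 9394 \left(- \frac{1}{24116}\right) = - \frac{4697}{12058} \approx -0.38953$)
$Q - P = -17150 - - \frac{4697}{12058} = -17150 + \frac{4697}{12058} = - \frac{206790003}{12058}$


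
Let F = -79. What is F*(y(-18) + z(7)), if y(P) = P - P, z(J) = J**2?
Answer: -3871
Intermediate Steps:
y(P) = 0
F*(y(-18) + z(7)) = -79*(0 + 7**2) = -79*(0 + 49) = -79*49 = -3871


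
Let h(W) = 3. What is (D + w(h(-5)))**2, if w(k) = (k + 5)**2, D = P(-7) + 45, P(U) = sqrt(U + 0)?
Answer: (109 + I*sqrt(7))**2 ≈ 11874.0 + 576.77*I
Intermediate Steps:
P(U) = sqrt(U)
D = 45 + I*sqrt(7) (D = sqrt(-7) + 45 = I*sqrt(7) + 45 = 45 + I*sqrt(7) ≈ 45.0 + 2.6458*I)
w(k) = (5 + k)**2
(D + w(h(-5)))**2 = ((45 + I*sqrt(7)) + (5 + 3)**2)**2 = ((45 + I*sqrt(7)) + 8**2)**2 = ((45 + I*sqrt(7)) + 64)**2 = (109 + I*sqrt(7))**2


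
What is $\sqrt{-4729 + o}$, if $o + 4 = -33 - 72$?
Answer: $i \sqrt{4838} \approx 69.556 i$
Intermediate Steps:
$o = -109$ ($o = -4 - 105 = -109$)
$\sqrt{-4729 + o} = \sqrt{-4729 - 109} = \sqrt{-4838} = i \sqrt{4838}$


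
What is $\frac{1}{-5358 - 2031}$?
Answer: $- \frac{1}{7389} \approx -0.00013534$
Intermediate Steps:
$\frac{1}{-5358 - 2031} = \frac{1}{-7389} = - \frac{1}{7389}$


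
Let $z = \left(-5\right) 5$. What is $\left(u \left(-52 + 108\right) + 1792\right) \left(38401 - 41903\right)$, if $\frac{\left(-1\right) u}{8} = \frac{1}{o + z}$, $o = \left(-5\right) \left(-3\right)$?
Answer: $- \frac{32162368}{5} \approx -6.4325 \cdot 10^{6}$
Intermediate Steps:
$z = -25$
$o = 15$
$u = \frac{4}{5}$ ($u = - \frac{8}{15 - 25} = - \frac{8}{-10} = \left(-8\right) \left(- \frac{1}{10}\right) = \frac{4}{5} \approx 0.8$)
$\left(u \left(-52 + 108\right) + 1792\right) \left(38401 - 41903\right) = \left(\frac{4 \left(-52 + 108\right)}{5} + 1792\right) \left(38401 - 41903\right) = \left(\frac{4}{5} \cdot 56 + 1792\right) \left(-3502\right) = \left(\frac{224}{5} + 1792\right) \left(-3502\right) = \frac{9184}{5} \left(-3502\right) = - \frac{32162368}{5}$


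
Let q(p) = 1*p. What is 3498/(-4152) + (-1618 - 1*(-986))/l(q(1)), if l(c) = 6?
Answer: -220421/2076 ≈ -106.18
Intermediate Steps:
q(p) = p
3498/(-4152) + (-1618 - 1*(-986))/l(q(1)) = 3498/(-4152) + (-1618 - 1*(-986))/6 = 3498*(-1/4152) + (-1618 + 986)*(⅙) = -583/692 - 632*⅙ = -583/692 - 316/3 = -220421/2076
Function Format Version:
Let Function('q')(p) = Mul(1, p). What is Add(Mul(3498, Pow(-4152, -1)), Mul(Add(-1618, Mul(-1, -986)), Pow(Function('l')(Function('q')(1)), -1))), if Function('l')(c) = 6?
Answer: Rational(-220421, 2076) ≈ -106.18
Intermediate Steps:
Function('q')(p) = p
Add(Mul(3498, Pow(-4152, -1)), Mul(Add(-1618, Mul(-1, -986)), Pow(Function('l')(Function('q')(1)), -1))) = Add(Mul(3498, Pow(-4152, -1)), Mul(Add(-1618, Mul(-1, -986)), Pow(6, -1))) = Add(Mul(3498, Rational(-1, 4152)), Mul(Add(-1618, 986), Rational(1, 6))) = Add(Rational(-583, 692), Mul(-632, Rational(1, 6))) = Add(Rational(-583, 692), Rational(-316, 3)) = Rational(-220421, 2076)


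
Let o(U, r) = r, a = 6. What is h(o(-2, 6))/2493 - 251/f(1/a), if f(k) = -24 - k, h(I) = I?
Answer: 1251776/120495 ≈ 10.389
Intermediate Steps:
h(o(-2, 6))/2493 - 251/f(1/a) = 6/2493 - 251/(-24 - 1/6) = 6*(1/2493) - 251/(-24 - 1*1/6) = 2/831 - 251/(-24 - 1/6) = 2/831 - 251/(-145/6) = 2/831 - 251*(-6/145) = 2/831 + 1506/145 = 1251776/120495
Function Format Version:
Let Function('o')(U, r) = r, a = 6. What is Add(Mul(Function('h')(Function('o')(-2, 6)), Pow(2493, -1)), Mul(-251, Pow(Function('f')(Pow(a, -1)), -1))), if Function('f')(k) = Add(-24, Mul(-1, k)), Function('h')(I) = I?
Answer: Rational(1251776, 120495) ≈ 10.389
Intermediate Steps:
Add(Mul(Function('h')(Function('o')(-2, 6)), Pow(2493, -1)), Mul(-251, Pow(Function('f')(Pow(a, -1)), -1))) = Add(Mul(6, Pow(2493, -1)), Mul(-251, Pow(Add(-24, Mul(-1, Pow(6, -1))), -1))) = Add(Mul(6, Rational(1, 2493)), Mul(-251, Pow(Add(-24, Mul(-1, Rational(1, 6))), -1))) = Add(Rational(2, 831), Mul(-251, Pow(Add(-24, Rational(-1, 6)), -1))) = Add(Rational(2, 831), Mul(-251, Pow(Rational(-145, 6), -1))) = Add(Rational(2, 831), Mul(-251, Rational(-6, 145))) = Add(Rational(2, 831), Rational(1506, 145)) = Rational(1251776, 120495)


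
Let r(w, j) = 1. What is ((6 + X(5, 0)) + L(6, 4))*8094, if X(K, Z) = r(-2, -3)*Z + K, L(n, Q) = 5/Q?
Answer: 198303/2 ≈ 99152.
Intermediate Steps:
X(K, Z) = K + Z (X(K, Z) = 1*Z + K = Z + K = K + Z)
((6 + X(5, 0)) + L(6, 4))*8094 = ((6 + (5 + 0)) + 5/4)*8094 = ((6 + 5) + 5*(1/4))*8094 = (11 + 5/4)*8094 = (49/4)*8094 = 198303/2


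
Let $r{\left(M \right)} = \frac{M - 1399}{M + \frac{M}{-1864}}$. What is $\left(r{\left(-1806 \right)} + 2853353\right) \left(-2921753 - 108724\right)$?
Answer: $- \frac{4848932252206750243}{560763} \approx -8.647 \cdot 10^{12}$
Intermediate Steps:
$r{\left(M \right)} = \frac{1864 \left(-1399 + M\right)}{1863 M}$ ($r{\left(M \right)} = \frac{-1399 + M}{M + M \left(- \frac{1}{1864}\right)} = \frac{-1399 + M}{M - \frac{M}{1864}} = \frac{-1399 + M}{\frac{1863}{1864} M} = \left(-1399 + M\right) \frac{1864}{1863 M} = \frac{1864 \left(-1399 + M\right)}{1863 M}$)
$\left(r{\left(-1806 \right)} + 2853353\right) \left(-2921753 - 108724\right) = \left(\frac{1864 \left(-1399 - 1806\right)}{1863 \left(-1806\right)} + 2853353\right) \left(-2921753 - 108724\right) = \left(\frac{1864}{1863} \left(- \frac{1}{1806}\right) \left(-3205\right) + 2853353\right) \left(-3030477\right) = \left(\frac{2987060}{1682289} + 2853353\right) \left(-3030477\right) = \frac{4800167352077}{1682289} \left(-3030477\right) = - \frac{4848932252206750243}{560763}$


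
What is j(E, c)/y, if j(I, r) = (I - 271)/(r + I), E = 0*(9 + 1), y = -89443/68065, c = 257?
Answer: 18445615/22986851 ≈ 0.80244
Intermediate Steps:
y = -89443/68065 (y = -89443*1/68065 = -89443/68065 ≈ -1.3141)
E = 0 (E = 0*10 = 0)
j(I, r) = (-271 + I)/(I + r)
j(E, c)/y = ((-271 + 0)/(0 + 257))/(-89443/68065) = (-271/257)*(-68065/89443) = ((1/257)*(-271))*(-68065/89443) = -271/257*(-68065/89443) = 18445615/22986851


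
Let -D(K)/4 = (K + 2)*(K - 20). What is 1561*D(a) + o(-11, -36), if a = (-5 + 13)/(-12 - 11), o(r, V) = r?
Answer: 111037477/529 ≈ 2.0990e+5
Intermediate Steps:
a = -8/23 (a = 8/(-23) = 8*(-1/23) = -8/23 ≈ -0.34783)
D(K) = -4*(-20 + K)*(2 + K) (D(K) = -4*(K + 2)*(K - 20) = -4*(2 + K)*(-20 + K) = -4*(-20 + K)*(2 + K))
1561*D(a) + o(-11, -36) = 1561*(160 - 4*(-8/23)² + 72*(-8/23)) - 11 = 1561*(160 - 4*64/529 - 576/23) - 11 = 1561*(160 - 256/529 - 576/23) - 11 = 1561*(71136/529) - 11 = 111043296/529 - 11 = 111037477/529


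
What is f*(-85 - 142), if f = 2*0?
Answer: 0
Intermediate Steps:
f = 0
f*(-85 - 142) = 0*(-85 - 142) = 0*(-227) = 0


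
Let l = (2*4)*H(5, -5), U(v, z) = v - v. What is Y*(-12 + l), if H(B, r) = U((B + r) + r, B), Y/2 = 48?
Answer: -1152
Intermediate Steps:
Y = 96 (Y = 2*48 = 96)
U(v, z) = 0
H(B, r) = 0
l = 0 (l = (2*4)*0 = 8*0 = 0)
Y*(-12 + l) = 96*(-12 + 0) = 96*(-12) = -1152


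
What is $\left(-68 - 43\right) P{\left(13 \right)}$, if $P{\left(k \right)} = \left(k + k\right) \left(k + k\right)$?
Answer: $-75036$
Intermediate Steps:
$P{\left(k \right)} = 4 k^{2}$ ($P{\left(k \right)} = 2 k 2 k = 4 k^{2}$)
$\left(-68 - 43\right) P{\left(13 \right)} = \left(-68 - 43\right) 4 \cdot 13^{2} = - 111 \cdot 4 \cdot 169 = \left(-111\right) 676 = -75036$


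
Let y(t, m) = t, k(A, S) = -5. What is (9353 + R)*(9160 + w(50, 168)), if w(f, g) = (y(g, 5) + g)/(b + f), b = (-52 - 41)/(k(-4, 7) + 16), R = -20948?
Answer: -48580916520/457 ≈ -1.0630e+8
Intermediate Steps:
b = -93/11 (b = (-52 - 41)/(-5 + 16) = -93/11 ≈ -8.4545)
w(f, g) = 2*g/(-93/11 + f) (w(f, g) = (g + g)/(-93/11 + f) = (2*g)/(-93/11 + f) = 2*g/(-93/11 + f))
(9353 + R)*(9160 + w(50, 168)) = (9353 - 20948)*(9160 + 22*168/(-93 + 11*50)) = -11595*(9160 + 22*168/(-93 + 550)) = -11595*(9160 + 22*168/457) = -11595*(9160 + 22*168*(1/457)) = -11595*(9160 + 3696/457) = -11595*4189816/457 = -48580916520/457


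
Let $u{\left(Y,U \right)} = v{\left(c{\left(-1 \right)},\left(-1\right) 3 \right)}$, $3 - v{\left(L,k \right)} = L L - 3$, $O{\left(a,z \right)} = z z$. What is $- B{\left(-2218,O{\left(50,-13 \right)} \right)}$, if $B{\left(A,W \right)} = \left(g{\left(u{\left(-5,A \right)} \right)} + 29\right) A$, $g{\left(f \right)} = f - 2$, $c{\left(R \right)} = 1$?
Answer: $70976$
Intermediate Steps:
$O{\left(a,z \right)} = z^{2}$
$v{\left(L,k \right)} = 6 - L^{2}$ ($v{\left(L,k \right)} = 3 - \left(L L - 3\right) = 3 - \left(L^{2} - 3\right) = 3 - \left(-3 + L^{2}\right) = 6 - L^{2}$)
$u{\left(Y,U \right)} = 5$ ($u{\left(Y,U \right)} = 6 - 1^{2} = 6 - 1 = 5$)
$g{\left(f \right)} = -2 + f$
$B{\left(A,W \right)} = 32 A$ ($B{\left(A,W \right)} = \left(\left(-2 + 5\right) + 29\right) A = \left(3 + 29\right) A = 32 A$)
$- B{\left(-2218,O{\left(50,-13 \right)} \right)} = - 32 \left(-2218\right) = \left(-1\right) \left(-70976\right) = 70976$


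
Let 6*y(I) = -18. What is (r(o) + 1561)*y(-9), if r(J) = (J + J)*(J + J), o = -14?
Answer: -7035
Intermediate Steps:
y(I) = -3 (y(I) = (1/6)*(-18) = -3)
r(J) = 4*J**2 (r(J) = (2*J)*(2*J) = 4*J**2)
(r(o) + 1561)*y(-9) = (4*(-14)**2 + 1561)*(-3) = (4*196 + 1561)*(-3) = (784 + 1561)*(-3) = 2345*(-3) = -7035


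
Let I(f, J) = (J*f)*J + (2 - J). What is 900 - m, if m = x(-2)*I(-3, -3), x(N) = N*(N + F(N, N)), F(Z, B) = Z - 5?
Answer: 1296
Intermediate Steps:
F(Z, B) = -5 + Z
x(N) = N*(-5 + 2*N) (x(N) = N*(N + (-5 + N)) = N*(-5 + 2*N))
I(f, J) = 2 - J + f*J**2 (I(f, J) = f*J**2 + (2 - J) = 2 - J + f*J**2)
m = -396 (m = (-2*(-5 + 2*(-2)))*(2 - 1*(-3) - 3*(-3)**2) = (-2*(-5 - 4))*(2 + 3 - 3*9) = (-2*(-9))*(2 + 3 - 27) = 18*(-22) = -396)
900 - m = 900 - 1*(-396) = 900 + 396 = 1296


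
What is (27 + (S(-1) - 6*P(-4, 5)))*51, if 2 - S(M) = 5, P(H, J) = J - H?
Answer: -1530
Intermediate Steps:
S(M) = -3 (S(M) = 2 - 1*5 = 2 - 5 = -3)
(27 + (S(-1) - 6*P(-4, 5)))*51 = (27 + (-3 - 6*(5 - 1*(-4))))*51 = (27 + (-3 - 6*(5 + 4)))*51 = (27 + (-3 - 6*9))*51 = (27 + (-3 - 54))*51 = (27 - 57)*51 = -30*51 = -1530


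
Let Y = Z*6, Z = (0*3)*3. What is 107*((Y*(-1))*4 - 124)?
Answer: -13268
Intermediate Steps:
Z = 0 (Z = 0*3 = 0)
Y = 0 (Y = 0*6 = 0)
107*((Y*(-1))*4 - 124) = 107*((0*(-1))*4 - 124) = 107*(0*4 - 124) = 107*(0 - 124) = 107*(-124) = -13268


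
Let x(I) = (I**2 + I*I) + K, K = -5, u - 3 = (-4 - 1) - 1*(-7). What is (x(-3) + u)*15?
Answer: 270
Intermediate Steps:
u = 5 (u = 3 + ((-4 - 1) - 1*(-7)) = 3 + (-5 + 7) = 3 + 2 = 5)
x(I) = -5 + 2*I**2 (x(I) = (I**2 + I*I) - 5 = (I**2 + I**2) - 5 = 2*I**2 - 5 = -5 + 2*I**2)
(x(-3) + u)*15 = ((-5 + 2*(-3)**2) + 5)*15 = ((-5 + 2*9) + 5)*15 = ((-5 + 18) + 5)*15 = (13 + 5)*15 = 18*15 = 270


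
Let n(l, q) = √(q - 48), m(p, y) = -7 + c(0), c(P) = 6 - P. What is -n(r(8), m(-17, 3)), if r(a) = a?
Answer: -7*I ≈ -7.0*I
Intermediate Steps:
m(p, y) = -1 (m(p, y) = -7 + (6 - 1*0) = -7 + (6 + 0) = -7 + 6 = -1)
n(l, q) = √(-48 + q)
-n(r(8), m(-17, 3)) = -√(-48 - 1) = -√(-49) = -7*I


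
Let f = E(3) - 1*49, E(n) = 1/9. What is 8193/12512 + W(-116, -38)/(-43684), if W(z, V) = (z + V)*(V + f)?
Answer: 428582993/1229791968 ≈ 0.34850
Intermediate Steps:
E(n) = ⅑
f = -440/9 (f = ⅑ - 1*49 = ⅑ - 49 = -440/9 ≈ -48.889)
W(z, V) = (-440/9 + V)*(V + z) (W(z, V) = (z + V)*(V - 440/9) = (V + z)*(-440/9 + V) = (-440/9 + V)*(V + z))
8193/12512 + W(-116, -38)/(-43684) = 8193/12512 + ((-38)² - 440/9*(-38) - 440/9*(-116) - 38*(-116))/(-43684) = 8193*(1/12512) + (1444 + 16720/9 + 51040/9 + 4408)*(-1/43684) = 8193/12512 + (120428/9)*(-1/43684) = 8193/12512 - 30107/98289 = 428582993/1229791968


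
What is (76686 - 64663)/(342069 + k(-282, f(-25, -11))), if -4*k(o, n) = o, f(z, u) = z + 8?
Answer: 24046/684279 ≈ 0.035141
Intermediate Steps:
f(z, u) = 8 + z
k(o, n) = -o/4
(76686 - 64663)/(342069 + k(-282, f(-25, -11))) = (76686 - 64663)/(342069 - ¼*(-282)) = 12023/(342069 + 141/2) = 12023/(684279/2) = 12023*(2/684279) = 24046/684279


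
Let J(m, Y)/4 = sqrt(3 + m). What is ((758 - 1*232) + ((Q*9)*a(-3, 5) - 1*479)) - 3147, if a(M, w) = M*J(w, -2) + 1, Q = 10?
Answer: -3010 - 2160*sqrt(2) ≈ -6064.7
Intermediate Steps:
J(m, Y) = 4*sqrt(3 + m)
a(M, w) = 1 + 4*M*sqrt(3 + w) (a(M, w) = M*(4*sqrt(3 + w)) + 1 = 4*M*sqrt(3 + w) + 1 = 1 + 4*M*sqrt(3 + w))
((758 - 1*232) + ((Q*9)*a(-3, 5) - 1*479)) - 3147 = ((758 - 1*232) + ((10*9)*(1 + 4*(-3)*sqrt(3 + 5)) - 1*479)) - 3147 = ((758 - 232) + (90*(1 + 4*(-3)*sqrt(8)) - 479)) - 3147 = (526 + (90*(1 + 4*(-3)*(2*sqrt(2))) - 479)) - 3147 = (526 + (90*(1 - 24*sqrt(2)) - 479)) - 3147 = (526 + ((90 - 2160*sqrt(2)) - 479)) - 3147 = (526 + (-389 - 2160*sqrt(2))) - 3147 = (137 - 2160*sqrt(2)) - 3147 = -3010 - 2160*sqrt(2)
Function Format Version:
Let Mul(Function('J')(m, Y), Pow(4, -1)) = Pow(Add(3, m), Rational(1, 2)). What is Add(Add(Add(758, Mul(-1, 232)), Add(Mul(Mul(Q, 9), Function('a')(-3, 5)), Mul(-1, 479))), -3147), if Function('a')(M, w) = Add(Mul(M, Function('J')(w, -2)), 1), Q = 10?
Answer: Add(-3010, Mul(-2160, Pow(2, Rational(1, 2)))) ≈ -6064.7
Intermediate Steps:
Function('J')(m, Y) = Mul(4, Pow(Add(3, m), Rational(1, 2)))
Function('a')(M, w) = Add(1, Mul(4, M, Pow(Add(3, w), Rational(1, 2)))) (Function('a')(M, w) = Add(Mul(M, Mul(4, Pow(Add(3, w), Rational(1, 2)))), 1) = Add(Mul(4, M, Pow(Add(3, w), Rational(1, 2))), 1) = Add(1, Mul(4, M, Pow(Add(3, w), Rational(1, 2)))))
Add(Add(Add(758, Mul(-1, 232)), Add(Mul(Mul(Q, 9), Function('a')(-3, 5)), Mul(-1, 479))), -3147) = Add(Add(Add(758, Mul(-1, 232)), Add(Mul(Mul(10, 9), Add(1, Mul(4, -3, Pow(Add(3, 5), Rational(1, 2))))), Mul(-1, 479))), -3147) = Add(Add(Add(758, -232), Add(Mul(90, Add(1, Mul(4, -3, Pow(8, Rational(1, 2))))), -479)), -3147) = Add(Add(526, Add(Mul(90, Add(1, Mul(4, -3, Mul(2, Pow(2, Rational(1, 2)))))), -479)), -3147) = Add(Add(526, Add(Mul(90, Add(1, Mul(-24, Pow(2, Rational(1, 2))))), -479)), -3147) = Add(Add(526, Add(Add(90, Mul(-2160, Pow(2, Rational(1, 2)))), -479)), -3147) = Add(Add(526, Add(-389, Mul(-2160, Pow(2, Rational(1, 2))))), -3147) = Add(Add(137, Mul(-2160, Pow(2, Rational(1, 2)))), -3147) = Add(-3010, Mul(-2160, Pow(2, Rational(1, 2))))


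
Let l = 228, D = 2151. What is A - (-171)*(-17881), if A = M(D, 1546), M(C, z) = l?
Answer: -3057423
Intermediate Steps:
M(C, z) = 228
A = 228
A - (-171)*(-17881) = 228 - (-171)*(-17881) = 228 - 1*3057651 = 228 - 3057651 = -3057423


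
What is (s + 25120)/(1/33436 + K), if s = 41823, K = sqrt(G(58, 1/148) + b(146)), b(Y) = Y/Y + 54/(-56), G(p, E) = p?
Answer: -15668143036/454173726493 + 187100010911320*sqrt(455)/454173726493 ≈ 8787.3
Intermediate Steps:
b(Y) = 1/28 (b(Y) = 1 + 54*(-1/56) = 1 - 27/28 = 1/28)
K = 5*sqrt(455)/14 (K = sqrt(58 + 1/28) = sqrt(1625/28) = 5*sqrt(455)/14 ≈ 7.6181)
(s + 25120)/(1/33436 + K) = (41823 + 25120)/(1/33436 + 5*sqrt(455)/14) = 66943/(1/33436 + 5*sqrt(455)/14)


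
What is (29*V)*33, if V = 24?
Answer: 22968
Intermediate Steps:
(29*V)*33 = (29*24)*33 = 696*33 = 22968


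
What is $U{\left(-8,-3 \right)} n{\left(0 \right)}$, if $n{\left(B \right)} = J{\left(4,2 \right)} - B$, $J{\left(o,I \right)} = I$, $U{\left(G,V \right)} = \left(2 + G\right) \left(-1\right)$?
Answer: $12$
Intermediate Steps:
$U{\left(G,V \right)} = -2 - G$
$n{\left(B \right)} = 2 - B$
$U{\left(-8,-3 \right)} n{\left(0 \right)} = \left(-2 - -8\right) \left(2 - 0\right) = \left(-2 + 8\right) \left(2 + 0\right) = 6 \cdot 2 = 12$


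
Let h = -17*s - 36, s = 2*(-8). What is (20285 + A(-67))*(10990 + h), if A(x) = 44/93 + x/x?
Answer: 7059814364/31 ≈ 2.2774e+8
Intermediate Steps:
s = -16
A(x) = 137/93 (A(x) = 44*(1/93) + 1 = 44/93 + 1 = 137/93)
h = 236 (h = -17*(-16) - 36 = 272 - 36 = 236)
(20285 + A(-67))*(10990 + h) = (20285 + 137/93)*(10990 + 236) = (1886642/93)*11226 = 7059814364/31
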